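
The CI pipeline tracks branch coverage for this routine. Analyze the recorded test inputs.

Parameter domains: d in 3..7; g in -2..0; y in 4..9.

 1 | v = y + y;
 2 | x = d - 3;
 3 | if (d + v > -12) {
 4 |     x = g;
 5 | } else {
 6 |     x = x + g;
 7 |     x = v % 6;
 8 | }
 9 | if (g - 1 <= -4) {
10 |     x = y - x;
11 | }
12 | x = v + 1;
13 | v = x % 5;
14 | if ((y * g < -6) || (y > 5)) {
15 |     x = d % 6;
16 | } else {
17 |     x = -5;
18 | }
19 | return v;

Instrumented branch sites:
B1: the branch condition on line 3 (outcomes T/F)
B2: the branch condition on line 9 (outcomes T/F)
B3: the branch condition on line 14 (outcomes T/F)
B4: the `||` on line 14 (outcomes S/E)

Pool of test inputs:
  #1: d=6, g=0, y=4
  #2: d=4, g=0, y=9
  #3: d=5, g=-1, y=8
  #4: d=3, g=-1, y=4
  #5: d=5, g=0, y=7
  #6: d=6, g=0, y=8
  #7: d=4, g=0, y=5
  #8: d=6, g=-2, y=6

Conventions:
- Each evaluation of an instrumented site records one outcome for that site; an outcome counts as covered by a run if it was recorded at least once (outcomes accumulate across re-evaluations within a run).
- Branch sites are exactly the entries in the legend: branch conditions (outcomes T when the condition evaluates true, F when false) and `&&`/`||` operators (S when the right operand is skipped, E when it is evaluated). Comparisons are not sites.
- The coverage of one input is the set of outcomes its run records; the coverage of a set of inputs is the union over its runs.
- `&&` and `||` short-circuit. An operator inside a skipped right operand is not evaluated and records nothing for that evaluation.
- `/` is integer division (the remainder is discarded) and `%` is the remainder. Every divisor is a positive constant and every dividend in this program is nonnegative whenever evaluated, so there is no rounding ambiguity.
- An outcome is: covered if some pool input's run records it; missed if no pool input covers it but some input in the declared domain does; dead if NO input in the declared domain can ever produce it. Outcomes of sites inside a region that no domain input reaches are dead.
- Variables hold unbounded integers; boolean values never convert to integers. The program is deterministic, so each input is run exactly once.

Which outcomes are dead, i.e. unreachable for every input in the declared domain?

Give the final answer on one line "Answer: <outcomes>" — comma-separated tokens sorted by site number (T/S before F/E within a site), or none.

running all 90 domain inputs and tallying outcomes:
  B1=F: unreachable across the whole domain -> dead
  B2=T: unreachable across the whole domain -> dead
  reachable outcomes have witnesses, e.g. B1=T (e.g. d=3, g=-2, y=4), B2=F (e.g. d=3, g=-2, y=4), B3=T (e.g. d=3, g=-2, y=4), B3=F (e.g. d=3, g=-1, y=4)

Answer: B1=F, B2=T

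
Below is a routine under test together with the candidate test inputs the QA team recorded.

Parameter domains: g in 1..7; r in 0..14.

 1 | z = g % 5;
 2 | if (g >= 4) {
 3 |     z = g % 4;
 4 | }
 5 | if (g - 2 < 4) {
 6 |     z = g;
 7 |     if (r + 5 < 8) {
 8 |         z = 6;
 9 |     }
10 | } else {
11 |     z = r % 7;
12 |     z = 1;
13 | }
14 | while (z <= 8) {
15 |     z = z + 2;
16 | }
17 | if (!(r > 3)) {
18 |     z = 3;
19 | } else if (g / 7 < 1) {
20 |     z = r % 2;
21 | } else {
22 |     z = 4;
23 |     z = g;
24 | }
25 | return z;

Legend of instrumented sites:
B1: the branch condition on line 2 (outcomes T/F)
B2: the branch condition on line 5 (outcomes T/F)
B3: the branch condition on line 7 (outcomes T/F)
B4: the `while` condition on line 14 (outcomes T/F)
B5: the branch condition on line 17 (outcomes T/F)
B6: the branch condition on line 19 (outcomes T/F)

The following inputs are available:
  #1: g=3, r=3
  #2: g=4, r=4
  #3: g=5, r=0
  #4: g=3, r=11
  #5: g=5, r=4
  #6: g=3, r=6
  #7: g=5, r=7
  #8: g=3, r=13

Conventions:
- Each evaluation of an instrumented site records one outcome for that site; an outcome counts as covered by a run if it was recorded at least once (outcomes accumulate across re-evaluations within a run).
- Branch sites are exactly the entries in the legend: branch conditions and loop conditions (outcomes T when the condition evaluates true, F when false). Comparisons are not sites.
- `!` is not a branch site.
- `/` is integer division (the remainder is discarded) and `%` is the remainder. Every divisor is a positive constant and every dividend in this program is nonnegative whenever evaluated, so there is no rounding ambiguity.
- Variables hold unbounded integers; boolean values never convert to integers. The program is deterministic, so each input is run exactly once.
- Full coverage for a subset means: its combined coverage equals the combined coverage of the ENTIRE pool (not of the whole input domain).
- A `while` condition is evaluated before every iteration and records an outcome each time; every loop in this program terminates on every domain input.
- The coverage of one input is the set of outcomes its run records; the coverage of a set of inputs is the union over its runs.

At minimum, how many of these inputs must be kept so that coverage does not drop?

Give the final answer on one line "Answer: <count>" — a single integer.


input #1 (g=3, r=3): events B1->F, B2->T, B3->F, B4->T, B4->T, B4->T, B4->F, B5->T; covers B1=F, B2=T, B3=F, B4=T, B4=F, B5=T
input #2 (g=4, r=4): events B1->T, B2->T, B3->F, B4->T, B4->T, B4->T, B4->F, B5->F, B6->T; covers B1=T, B2=T, B3=F, B4=T, B4=F, B5=F, B6=T
input #3 (g=5, r=0): events B1->T, B2->T, B3->T, B4->T, B4->T, B4->F, B5->T; covers B1=T, B2=T, B3=T, B4=T, B4=F, B5=T
input #4 (g=3, r=11): events B1->F, B2->T, B3->F, B4->T, B4->T, B4->T, B4->F, B5->F, B6->T; covers B1=F, B2=T, B3=F, B4=T, B4=F, B5=F, B6=T
input #5 (g=5, r=4): events B1->T, B2->T, B3->F, B4->T, B4->T, B4->F, B5->F, B6->T; covers B1=T, B2=T, B3=F, B4=T, B4=F, B5=F, B6=T
input #6 (g=3, r=6): events B1->F, B2->T, B3->F, B4->T, B4->T, B4->T, B4->F, B5->F, B6->T; covers B1=F, B2=T, B3=F, B4=T, B4=F, B5=F, B6=T
input #7 (g=5, r=7): events B1->T, B2->T, B3->F, B4->T, B4->T, B4->F, B5->F, B6->T; covers B1=T, B2=T, B3=F, B4=T, B4=F, B5=F, B6=T
input #8 (g=3, r=13): events B1->F, B2->T, B3->F, B4->T, B4->T, B4->T, B4->F, B5->F, B6->T; covers B1=F, B2=T, B3=F, B4=T, B4=F, B5=F, B6=T
pool-wide coverage (10 outcomes): B1=T, B1=F, B2=T, B3=T, B3=F, B4=T, B4=F, B5=T, B5=F, B6=T
every size-1 subset falls short of the 10 outcomes (best: 7/10)
at size 2, {3, 4} reaches all 10 outcomes; every lexicographically earlier size-2 subset fails
Answer: 2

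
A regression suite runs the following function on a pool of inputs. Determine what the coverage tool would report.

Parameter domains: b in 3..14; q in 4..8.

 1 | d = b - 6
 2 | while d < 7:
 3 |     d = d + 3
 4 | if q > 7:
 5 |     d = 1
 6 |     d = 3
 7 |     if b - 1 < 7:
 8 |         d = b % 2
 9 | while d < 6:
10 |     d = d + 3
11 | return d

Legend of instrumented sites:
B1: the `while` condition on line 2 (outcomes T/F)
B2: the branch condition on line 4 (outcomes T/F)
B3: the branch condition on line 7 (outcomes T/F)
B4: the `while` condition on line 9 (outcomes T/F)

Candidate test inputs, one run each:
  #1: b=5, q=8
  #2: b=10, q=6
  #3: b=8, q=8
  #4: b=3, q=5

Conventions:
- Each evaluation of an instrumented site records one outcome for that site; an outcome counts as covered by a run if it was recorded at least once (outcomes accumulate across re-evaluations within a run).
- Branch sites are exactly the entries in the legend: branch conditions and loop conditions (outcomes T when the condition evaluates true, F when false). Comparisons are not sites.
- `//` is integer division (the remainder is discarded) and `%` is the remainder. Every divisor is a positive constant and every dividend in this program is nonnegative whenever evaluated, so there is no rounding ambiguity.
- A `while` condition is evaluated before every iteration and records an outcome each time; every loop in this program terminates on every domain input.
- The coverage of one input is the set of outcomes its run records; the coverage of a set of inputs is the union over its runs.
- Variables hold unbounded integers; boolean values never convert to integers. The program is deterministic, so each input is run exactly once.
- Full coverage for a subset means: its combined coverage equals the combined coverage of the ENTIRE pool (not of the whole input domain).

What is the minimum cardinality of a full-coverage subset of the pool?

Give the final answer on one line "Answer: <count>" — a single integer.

#1 (b=5, q=8) -> covered: B1=T, B1=F, B2=T, B3=T, B4=T, B4=F
#2 (b=10, q=6) -> covered: B1=T, B1=F, B2=F, B4=F
#3 (b=8, q=8) -> covered: B1=T, B1=F, B2=T, B3=F, B4=T, B4=F
#4 (b=3, q=5) -> covered: B1=T, B1=F, B2=F, B4=F
union over all inputs: B1=T, B1=F, B2=T, B2=F, B3=T, B3=F, B4=T, B4=F (8 outcomes)
size 1 is not enough: best union over all size-1 subsets is 6/8
size 2 is not enough: best union over all size-2 subsets is 7/8
at size 3, {1, 2, 3} reaches all 8 outcomes; every lexicographically earlier size-3 subset fails

Answer: 3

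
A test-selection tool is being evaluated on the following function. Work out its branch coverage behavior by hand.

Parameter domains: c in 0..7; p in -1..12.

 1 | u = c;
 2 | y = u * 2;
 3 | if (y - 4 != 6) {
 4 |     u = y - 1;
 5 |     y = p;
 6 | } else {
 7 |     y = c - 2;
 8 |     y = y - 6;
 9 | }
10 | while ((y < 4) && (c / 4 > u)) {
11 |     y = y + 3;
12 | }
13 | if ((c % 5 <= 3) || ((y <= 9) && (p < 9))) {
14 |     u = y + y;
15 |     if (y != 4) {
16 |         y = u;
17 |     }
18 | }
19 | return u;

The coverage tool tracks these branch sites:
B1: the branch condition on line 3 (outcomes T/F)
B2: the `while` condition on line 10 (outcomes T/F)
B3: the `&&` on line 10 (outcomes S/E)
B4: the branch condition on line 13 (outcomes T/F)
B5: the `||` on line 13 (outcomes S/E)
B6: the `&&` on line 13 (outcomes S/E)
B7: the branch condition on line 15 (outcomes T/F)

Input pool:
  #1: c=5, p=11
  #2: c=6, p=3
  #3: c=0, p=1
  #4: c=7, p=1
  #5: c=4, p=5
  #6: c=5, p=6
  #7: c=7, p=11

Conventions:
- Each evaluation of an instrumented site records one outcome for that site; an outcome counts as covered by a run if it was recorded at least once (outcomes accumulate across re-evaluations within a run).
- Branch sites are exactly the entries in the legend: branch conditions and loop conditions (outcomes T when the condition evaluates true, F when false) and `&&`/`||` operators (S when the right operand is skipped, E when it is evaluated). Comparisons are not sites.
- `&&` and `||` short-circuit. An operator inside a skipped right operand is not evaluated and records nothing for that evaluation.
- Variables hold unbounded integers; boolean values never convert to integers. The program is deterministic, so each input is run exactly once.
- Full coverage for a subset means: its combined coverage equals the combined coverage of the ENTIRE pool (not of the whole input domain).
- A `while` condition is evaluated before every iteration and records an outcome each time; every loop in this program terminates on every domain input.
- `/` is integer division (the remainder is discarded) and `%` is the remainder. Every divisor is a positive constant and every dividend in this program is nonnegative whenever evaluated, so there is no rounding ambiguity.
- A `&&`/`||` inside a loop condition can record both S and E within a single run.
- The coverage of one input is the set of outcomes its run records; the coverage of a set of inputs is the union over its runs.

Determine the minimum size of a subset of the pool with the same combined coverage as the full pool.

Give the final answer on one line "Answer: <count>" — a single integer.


run #1 (c=5, p=11) records B1=F, B2=F, B3=E, B4=T, B5=S, B7=T
run #2 (c=6, p=3) records B1=T, B2=F, B3=E, B4=T, B5=S, B7=T
run #3 (c=0, p=1) records B1=T, B2=T, B2=F, B3=S, B3=E, B4=T, B5=S, B7=F
run #4 (c=7, p=1) records B1=T, B2=F, B3=E, B4=T, B5=S, B7=T
run #5 (c=4, p=5) records B1=T, B2=F, B3=S, B4=T, B5=E, B6=E, B7=T
run #6 (c=5, p=6) records B1=F, B2=F, B3=E, B4=T, B5=S, B7=T
run #7 (c=7, p=11) records B1=T, B2=F, B3=S, B4=T, B5=S, B7=T
the full pool covers 12 outcomes: B1=T, B1=F, B2=T, B2=F, B3=S, B3=E, B4=T, B5=S, B5=E, B6=E, B7=T, B7=F
every size-1 subset falls short of the 12 outcomes (best: 8/12)
every size-2 subset falls short of the 12 outcomes (best: 11/12)
the canonical winner is {1, 3, 5}: size 3, full 12-outcome coverage, earliest index list among size-3 covers
Answer: 3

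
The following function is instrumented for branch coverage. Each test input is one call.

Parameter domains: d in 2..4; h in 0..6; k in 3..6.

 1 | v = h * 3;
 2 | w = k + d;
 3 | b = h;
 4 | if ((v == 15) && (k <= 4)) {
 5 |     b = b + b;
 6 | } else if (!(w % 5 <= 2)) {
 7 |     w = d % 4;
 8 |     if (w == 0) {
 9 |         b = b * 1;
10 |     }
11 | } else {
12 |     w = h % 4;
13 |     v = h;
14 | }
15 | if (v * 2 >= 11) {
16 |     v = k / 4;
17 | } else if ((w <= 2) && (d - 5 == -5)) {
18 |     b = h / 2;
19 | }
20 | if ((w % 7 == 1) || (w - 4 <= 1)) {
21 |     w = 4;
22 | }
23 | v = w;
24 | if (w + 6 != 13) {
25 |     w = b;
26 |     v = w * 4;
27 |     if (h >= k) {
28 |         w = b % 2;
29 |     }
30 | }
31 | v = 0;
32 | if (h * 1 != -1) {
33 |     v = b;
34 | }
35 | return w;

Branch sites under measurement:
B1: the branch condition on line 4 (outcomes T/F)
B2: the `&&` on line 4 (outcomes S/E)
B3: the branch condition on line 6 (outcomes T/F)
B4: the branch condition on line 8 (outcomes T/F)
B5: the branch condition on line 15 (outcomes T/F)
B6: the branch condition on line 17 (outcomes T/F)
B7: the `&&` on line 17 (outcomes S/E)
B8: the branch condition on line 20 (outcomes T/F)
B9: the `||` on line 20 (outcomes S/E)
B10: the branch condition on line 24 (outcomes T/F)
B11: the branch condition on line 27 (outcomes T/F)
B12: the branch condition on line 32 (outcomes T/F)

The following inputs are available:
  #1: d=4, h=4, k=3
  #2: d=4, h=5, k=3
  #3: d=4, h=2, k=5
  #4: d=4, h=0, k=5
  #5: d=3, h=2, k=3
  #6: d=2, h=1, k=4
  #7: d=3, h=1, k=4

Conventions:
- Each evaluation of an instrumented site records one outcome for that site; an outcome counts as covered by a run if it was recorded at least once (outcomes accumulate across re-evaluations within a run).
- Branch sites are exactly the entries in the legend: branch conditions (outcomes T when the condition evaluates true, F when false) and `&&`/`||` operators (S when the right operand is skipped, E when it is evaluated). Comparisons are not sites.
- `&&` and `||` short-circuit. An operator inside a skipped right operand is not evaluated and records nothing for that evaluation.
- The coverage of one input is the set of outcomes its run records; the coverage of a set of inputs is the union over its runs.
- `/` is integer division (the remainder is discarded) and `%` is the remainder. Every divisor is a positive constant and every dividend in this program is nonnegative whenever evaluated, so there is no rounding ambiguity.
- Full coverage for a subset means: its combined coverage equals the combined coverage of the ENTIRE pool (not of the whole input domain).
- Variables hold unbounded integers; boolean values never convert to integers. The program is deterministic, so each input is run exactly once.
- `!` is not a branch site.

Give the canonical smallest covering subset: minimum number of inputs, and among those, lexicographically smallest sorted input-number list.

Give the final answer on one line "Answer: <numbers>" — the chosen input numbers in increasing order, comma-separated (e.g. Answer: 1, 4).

input #1 (d=4, h=4, k=3): events B2->S, B1->F, B3->F, B5->F, B7->E, B6->F, B9->E, B8->T, B10->T, B11->T, B12->T; covers B1=F, B2=S, B3=F, B5=F, B6=F, B7=E, B8=T, B9=E, B10=T, B11=T, B12=T
input #2 (d=4, h=5, k=3): events B2->E, B1->T, B5->T, B9->E, B8->F, B10->F, B12->T; covers B1=T, B2=E, B5=T, B8=F, B9=E, B10=F, B12=T
input #3 (d=4, h=2, k=5): events B2->S, B1->F, B3->T, B4->T, B5->T, B9->E, B8->T, B10->T, B11->F, B12->T; covers B1=F, B2=S, B3=T, B4=T, B5=T, B8=T, B9=E, B10=T, B11=F, B12=T
input #4 (d=4, h=0, k=5): events B2->S, B1->F, B3->T, B4->T, B5->F, B7->E, B6->F, B9->E, B8->T, B10->T, B11->F, B12->T; covers B1=F, B2=S, B3=T, B4=T, B5=F, B6=F, B7=E, B8=T, B9=E, B10=T, B11=F, B12=T
input #5 (d=3, h=2, k=3): events B2->S, B1->F, B3->F, B5->F, B7->E, B6->F, B9->E, B8->T, B10->T, B11->F, B12->T; covers B1=F, B2=S, B3=F, B5=F, B6=F, B7=E, B8=T, B9=E, B10=T, B11=F, B12=T
input #6 (d=2, h=1, k=4): events B2->S, B1->F, B3->F, B5->F, B7->E, B6->F, B9->S, B8->T, B10->T, B11->F, B12->T; covers B1=F, B2=S, B3=F, B5=F, B6=F, B7=E, B8=T, B9=S, B10=T, B11=F, B12=T
input #7 (d=3, h=1, k=4): events B2->S, B1->F, B3->F, B5->F, B7->E, B6->F, B9->S, B8->T, B10->T, B11->F, B12->T; covers B1=F, B2=S, B3=F, B5=F, B6=F, B7=E, B8=T, B9=S, B10=T, B11=F, B12=T
union over all inputs: B1=T, B1=F, B2=S, B2=E, B3=T, B3=F, B4=T, B5=T, B5=F, B6=F, B7=E, B8=T, B8=F, B9=S, B9=E, B10=T, B10=F, B11=T, B11=F, B12=T (20 outcomes)
no size-1 subset reaches all 20 outcomes (best union: 12/20)
no size-2 subset reaches all 20 outcomes (best union: 17/20)
no size-3 subset reaches all 20 outcomes (best union: 19/20)
at size 4, {1, 2, 3, 6} reaches all 20 outcomes; every lexicographically earlier size-4 subset fails

Answer: 1, 2, 3, 6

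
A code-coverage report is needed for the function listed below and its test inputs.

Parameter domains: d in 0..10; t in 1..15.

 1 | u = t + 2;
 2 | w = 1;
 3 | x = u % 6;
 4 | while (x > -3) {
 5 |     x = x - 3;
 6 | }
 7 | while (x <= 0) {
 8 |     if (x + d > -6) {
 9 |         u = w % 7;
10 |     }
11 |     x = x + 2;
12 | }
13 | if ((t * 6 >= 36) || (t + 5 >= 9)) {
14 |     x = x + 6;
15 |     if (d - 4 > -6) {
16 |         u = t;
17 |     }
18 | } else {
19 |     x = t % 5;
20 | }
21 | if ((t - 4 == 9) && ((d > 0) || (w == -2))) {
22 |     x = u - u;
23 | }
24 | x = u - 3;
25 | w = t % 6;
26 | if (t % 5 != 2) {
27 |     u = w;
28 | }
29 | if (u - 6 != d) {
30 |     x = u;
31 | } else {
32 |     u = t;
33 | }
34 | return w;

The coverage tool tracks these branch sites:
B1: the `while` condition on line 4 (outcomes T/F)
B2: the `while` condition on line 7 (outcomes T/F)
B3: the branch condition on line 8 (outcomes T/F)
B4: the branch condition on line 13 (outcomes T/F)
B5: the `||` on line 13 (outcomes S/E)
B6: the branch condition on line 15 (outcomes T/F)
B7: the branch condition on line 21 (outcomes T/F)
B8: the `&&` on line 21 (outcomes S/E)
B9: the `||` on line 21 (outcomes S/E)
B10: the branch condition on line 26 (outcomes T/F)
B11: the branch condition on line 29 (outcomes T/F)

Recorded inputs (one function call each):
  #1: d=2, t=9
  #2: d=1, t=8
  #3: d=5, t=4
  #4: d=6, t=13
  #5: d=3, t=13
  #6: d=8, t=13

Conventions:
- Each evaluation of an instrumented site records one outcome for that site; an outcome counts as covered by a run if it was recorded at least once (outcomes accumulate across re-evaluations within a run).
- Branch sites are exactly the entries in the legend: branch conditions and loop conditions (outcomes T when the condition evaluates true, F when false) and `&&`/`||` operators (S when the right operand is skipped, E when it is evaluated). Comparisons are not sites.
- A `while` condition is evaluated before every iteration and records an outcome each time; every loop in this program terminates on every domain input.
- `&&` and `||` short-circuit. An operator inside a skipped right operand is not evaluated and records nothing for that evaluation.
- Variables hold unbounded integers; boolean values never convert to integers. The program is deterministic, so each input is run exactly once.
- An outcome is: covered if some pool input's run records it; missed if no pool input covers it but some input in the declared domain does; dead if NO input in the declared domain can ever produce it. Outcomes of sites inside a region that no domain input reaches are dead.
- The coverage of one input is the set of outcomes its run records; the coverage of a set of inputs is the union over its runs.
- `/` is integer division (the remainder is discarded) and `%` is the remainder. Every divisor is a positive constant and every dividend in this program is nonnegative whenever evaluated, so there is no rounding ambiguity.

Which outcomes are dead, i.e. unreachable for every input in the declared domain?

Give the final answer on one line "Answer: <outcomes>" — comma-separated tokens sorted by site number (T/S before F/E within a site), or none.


exhaustive pass over the 165-input domain:
  B3=F: no domain input ever produces it -> dead
  B6=F: no domain input ever produces it -> dead
  reachable outcomes have witnesses, e.g. B1=T (e.g. d=0, t=1), B1=F (e.g. d=0, t=1), B2=T (e.g. d=0, t=1), B2=F (e.g. d=0, t=1)
Answer: B3=F, B6=F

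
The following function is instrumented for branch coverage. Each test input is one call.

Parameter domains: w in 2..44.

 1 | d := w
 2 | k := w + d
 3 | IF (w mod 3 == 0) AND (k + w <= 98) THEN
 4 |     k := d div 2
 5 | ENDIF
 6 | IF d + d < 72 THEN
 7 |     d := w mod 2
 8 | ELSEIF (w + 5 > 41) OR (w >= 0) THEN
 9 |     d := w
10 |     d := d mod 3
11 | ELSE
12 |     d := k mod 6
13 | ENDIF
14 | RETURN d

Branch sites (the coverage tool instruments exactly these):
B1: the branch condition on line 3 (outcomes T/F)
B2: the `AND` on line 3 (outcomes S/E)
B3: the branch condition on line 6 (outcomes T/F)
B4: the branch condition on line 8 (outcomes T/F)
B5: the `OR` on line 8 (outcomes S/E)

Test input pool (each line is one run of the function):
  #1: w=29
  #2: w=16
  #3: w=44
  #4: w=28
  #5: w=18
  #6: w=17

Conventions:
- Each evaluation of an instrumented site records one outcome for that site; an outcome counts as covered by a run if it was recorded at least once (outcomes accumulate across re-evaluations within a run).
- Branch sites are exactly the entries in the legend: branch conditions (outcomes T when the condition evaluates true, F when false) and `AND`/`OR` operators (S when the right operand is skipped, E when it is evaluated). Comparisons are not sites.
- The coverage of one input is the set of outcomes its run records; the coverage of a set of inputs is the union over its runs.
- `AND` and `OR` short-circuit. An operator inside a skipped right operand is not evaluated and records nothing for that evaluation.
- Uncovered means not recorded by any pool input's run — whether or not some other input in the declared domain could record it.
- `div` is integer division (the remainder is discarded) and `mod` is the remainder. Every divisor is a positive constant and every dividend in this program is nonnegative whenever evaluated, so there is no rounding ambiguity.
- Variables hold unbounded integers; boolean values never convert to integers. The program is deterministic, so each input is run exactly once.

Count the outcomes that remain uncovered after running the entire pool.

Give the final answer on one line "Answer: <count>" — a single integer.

run #1 (w=29) records B1=F, B2=S, B3=T
run #2 (w=16) records B1=F, B2=S, B3=T
run #3 (w=44) records B1=F, B2=S, B3=F, B4=T, B5=S
run #4 (w=28) records B1=F, B2=S, B3=T
run #5 (w=18) records B1=T, B2=E, B3=T
run #6 (w=17) records B1=F, B2=S, B3=T
union over the pool: B1=T, B1=F, B2=S, B2=E, B3=T, B3=F, B4=T, B5=S
uncovered (2 of 10): B4=F, B5=E

Answer: 2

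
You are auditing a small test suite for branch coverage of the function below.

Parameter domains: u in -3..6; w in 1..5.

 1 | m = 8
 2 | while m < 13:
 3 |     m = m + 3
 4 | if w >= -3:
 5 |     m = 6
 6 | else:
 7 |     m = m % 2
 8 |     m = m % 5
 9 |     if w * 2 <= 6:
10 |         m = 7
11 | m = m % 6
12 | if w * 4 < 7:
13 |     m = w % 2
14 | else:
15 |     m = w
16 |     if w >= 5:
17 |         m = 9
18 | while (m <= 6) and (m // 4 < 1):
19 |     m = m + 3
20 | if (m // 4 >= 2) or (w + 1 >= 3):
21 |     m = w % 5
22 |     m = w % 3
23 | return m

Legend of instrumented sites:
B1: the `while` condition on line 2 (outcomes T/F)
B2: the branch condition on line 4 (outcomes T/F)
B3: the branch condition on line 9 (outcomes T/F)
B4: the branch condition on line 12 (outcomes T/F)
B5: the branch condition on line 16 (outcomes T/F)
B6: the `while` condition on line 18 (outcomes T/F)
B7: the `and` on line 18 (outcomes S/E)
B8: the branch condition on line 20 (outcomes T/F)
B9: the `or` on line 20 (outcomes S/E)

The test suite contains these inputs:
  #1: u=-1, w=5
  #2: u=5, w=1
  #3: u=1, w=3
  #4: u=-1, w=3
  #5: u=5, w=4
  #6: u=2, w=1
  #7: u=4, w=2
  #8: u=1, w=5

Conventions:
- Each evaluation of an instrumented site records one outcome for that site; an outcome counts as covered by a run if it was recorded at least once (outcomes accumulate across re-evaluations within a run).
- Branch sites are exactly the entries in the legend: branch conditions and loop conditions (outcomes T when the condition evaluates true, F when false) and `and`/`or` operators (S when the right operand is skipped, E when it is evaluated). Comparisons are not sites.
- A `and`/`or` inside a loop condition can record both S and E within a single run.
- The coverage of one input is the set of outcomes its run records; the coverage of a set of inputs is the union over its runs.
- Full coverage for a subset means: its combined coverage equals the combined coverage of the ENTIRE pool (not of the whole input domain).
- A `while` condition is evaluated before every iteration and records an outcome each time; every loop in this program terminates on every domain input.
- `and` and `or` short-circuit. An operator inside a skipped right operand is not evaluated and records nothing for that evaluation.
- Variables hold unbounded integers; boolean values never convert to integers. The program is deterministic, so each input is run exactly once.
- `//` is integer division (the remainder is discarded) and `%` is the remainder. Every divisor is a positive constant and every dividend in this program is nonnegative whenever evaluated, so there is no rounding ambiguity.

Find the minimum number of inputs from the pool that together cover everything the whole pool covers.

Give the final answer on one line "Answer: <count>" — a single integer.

input #1, u=-1, w=5: events B1->T, B1->T, B1->F, B2->T, B4->F, B5->T, B7->S, B6->F, B9->S, B8->T; outcomes B1=T, B1=F, B2=T, B4=F, B5=T, B6=F, B7=S, B8=T, B9=S
input #2, u=5, w=1: events B1->T, B1->T, B1->F, B2->T, B4->T, B7->E, B6->T, B7->E, B6->F, B9->E, B8->F; outcomes B1=T, B1=F, B2=T, B4=T, B6=T, B6=F, B7=E, B8=F, B9=E
input #3, u=1, w=3: events B1->T, B1->T, B1->F, B2->T, B4->F, B5->F, B7->E, B6->T, B7->E, B6->F, B9->E, B8->T; outcomes B1=T, B1=F, B2=T, B4=F, B5=F, B6=T, B6=F, B7=E, B8=T, B9=E
input #4, u=-1, w=3: events B1->T, B1->T, B1->F, B2->T, B4->F, B5->F, B7->E, B6->T, B7->E, B6->F, B9->E, B8->T; outcomes B1=T, B1=F, B2=T, B4=F, B5=F, B6=T, B6=F, B7=E, B8=T, B9=E
input #5, u=5, w=4: events B1->T, B1->T, B1->F, B2->T, B4->F, B5->F, B7->E, B6->F, B9->E, B8->T; outcomes B1=T, B1=F, B2=T, B4=F, B5=F, B6=F, B7=E, B8=T, B9=E
input #6, u=2, w=1: events B1->T, B1->T, B1->F, B2->T, B4->T, B7->E, B6->T, B7->E, B6->F, B9->E, B8->F; outcomes B1=T, B1=F, B2=T, B4=T, B6=T, B6=F, B7=E, B8=F, B9=E
input #7, u=4, w=2: events B1->T, B1->T, B1->F, B2->T, B4->F, B5->F, B7->E, B6->T, B7->E, B6->F, B9->E, B8->T; outcomes B1=T, B1=F, B2=T, B4=F, B5=F, B6=T, B6=F, B7=E, B8=T, B9=E
input #8, u=1, w=5: events B1->T, B1->T, B1->F, B2->T, B4->F, B5->T, B7->S, B6->F, B9->S, B8->T; outcomes B1=T, B1=F, B2=T, B4=F, B5=T, B6=F, B7=S, B8=T, B9=S
pool-wide coverage (15 outcomes): B1=T, B1=F, B2=T, B4=T, B4=F, B5=T, B5=F, B6=T, B6=F, B7=S, B7=E, B8=T, B8=F, B9=S, B9=E
every size-1 subset falls short of the 15 outcomes (best: 10/15)
every size-2 subset falls short of the 15 outcomes (best: 14/15)
at size 3, {1, 2, 3} reaches all 15 outcomes; every lexicographically earlier size-3 subset fails

Answer: 3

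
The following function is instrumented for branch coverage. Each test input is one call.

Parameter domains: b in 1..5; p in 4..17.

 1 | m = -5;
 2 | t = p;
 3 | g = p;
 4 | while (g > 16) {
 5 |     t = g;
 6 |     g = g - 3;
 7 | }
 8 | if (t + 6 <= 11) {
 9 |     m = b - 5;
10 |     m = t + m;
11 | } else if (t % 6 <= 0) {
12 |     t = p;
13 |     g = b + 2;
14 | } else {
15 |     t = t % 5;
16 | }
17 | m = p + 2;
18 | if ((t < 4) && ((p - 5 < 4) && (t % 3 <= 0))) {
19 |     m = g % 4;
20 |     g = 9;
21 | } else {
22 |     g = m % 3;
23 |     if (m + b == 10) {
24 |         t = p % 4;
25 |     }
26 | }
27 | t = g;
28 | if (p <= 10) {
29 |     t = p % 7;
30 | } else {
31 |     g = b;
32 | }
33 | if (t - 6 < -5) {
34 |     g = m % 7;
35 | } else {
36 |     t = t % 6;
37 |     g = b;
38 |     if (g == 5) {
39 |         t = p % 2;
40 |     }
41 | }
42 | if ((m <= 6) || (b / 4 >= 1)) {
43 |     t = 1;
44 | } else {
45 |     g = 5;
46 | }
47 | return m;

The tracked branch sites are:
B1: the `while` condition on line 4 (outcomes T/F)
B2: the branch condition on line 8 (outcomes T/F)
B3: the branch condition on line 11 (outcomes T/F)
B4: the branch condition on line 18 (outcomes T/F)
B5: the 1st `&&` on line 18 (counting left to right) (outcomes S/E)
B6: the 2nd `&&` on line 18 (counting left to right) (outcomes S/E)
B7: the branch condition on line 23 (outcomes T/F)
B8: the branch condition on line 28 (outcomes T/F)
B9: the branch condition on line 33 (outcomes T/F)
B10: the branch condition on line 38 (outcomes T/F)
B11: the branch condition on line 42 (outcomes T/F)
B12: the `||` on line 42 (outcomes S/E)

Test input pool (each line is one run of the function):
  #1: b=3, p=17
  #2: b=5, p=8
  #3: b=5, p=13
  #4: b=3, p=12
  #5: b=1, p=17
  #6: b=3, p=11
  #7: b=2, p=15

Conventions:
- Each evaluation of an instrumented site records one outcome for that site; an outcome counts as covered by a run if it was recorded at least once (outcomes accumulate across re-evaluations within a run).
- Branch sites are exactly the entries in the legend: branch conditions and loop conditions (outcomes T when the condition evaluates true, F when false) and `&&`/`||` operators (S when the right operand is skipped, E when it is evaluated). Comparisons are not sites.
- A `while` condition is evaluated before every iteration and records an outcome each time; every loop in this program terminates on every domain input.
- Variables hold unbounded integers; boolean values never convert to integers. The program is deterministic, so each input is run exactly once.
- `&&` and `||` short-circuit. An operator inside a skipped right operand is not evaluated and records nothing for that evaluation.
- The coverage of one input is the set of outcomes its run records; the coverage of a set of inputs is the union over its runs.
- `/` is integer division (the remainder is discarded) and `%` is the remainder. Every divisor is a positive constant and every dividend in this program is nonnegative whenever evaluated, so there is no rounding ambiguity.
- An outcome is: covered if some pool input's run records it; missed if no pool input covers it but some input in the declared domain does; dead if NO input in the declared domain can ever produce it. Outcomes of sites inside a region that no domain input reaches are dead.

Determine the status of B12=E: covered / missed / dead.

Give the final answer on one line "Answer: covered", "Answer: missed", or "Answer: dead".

B12=E is recorded by pool input(s) 1, 3, 4, 5, 6, 7 -> covered

Answer: covered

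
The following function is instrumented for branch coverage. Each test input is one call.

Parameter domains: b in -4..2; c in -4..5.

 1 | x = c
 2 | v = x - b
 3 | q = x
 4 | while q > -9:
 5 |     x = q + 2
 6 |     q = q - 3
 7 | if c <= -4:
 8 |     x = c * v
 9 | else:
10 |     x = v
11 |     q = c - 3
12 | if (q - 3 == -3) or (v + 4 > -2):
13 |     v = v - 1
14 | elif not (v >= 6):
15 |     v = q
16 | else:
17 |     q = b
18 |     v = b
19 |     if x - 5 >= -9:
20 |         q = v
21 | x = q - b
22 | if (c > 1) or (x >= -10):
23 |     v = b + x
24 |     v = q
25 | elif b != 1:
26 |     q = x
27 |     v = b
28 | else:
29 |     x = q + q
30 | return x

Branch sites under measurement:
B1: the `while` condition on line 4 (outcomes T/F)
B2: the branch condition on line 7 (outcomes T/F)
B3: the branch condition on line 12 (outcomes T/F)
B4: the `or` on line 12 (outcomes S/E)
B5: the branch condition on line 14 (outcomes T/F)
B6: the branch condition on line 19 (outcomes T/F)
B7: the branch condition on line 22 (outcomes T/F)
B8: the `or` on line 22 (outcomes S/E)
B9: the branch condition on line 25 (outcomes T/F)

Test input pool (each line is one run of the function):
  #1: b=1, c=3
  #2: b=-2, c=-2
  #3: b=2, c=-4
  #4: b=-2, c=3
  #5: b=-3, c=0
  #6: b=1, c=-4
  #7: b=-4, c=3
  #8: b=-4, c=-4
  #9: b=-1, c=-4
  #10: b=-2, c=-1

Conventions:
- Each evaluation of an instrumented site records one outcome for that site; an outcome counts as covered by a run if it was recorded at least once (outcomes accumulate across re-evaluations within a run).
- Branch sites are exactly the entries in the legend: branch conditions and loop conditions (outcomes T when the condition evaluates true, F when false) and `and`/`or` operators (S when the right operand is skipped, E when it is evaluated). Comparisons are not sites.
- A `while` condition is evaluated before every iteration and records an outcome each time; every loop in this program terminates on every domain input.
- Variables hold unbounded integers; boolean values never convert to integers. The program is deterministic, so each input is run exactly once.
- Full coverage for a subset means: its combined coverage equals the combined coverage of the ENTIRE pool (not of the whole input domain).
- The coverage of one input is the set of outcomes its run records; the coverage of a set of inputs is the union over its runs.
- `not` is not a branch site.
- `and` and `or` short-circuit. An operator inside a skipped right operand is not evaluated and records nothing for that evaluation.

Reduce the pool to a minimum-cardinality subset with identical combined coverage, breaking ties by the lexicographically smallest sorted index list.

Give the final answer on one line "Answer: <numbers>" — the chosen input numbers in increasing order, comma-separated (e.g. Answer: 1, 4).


#1 (b=1, c=3) -> B1->T, B1->T, B1->T, B1->T, B1->F, B2->F, B4->S, B3->T, B8->S, B7->T; covered: B1=T, B1=F, B2=F, B3=T, B4=S, B7=T, B8=S
#2 (b=-2, c=-2) -> B1->T, B1->T, B1->T, B1->F, B2->F, B4->E, B3->T, B8->E, B7->T; covered: B1=T, B1=F, B2=F, B3=T, B4=E, B7=T, B8=E
#3 (b=2, c=-4) -> B1->T, B1->T, B1->F, B2->T, B4->E, B3->F, B5->T, B8->E, B7->F, B9->T; covered: B1=T, B1=F, B2=T, B3=F, B4=E, B5=T, B7=F, B8=E, B9=T
#4 (b=-2, c=3) -> B1->T, B1->T, B1->T, B1->T, B1->F, B2->F, B4->S, B3->T, B8->S, B7->T; covered: B1=T, B1=F, B2=F, B3=T, B4=S, B7=T, B8=S
#5 (b=-3, c=0) -> B1->T, B1->T, B1->T, B1->F, B2->F, B4->E, B3->T, B8->E, B7->T; covered: B1=T, B1=F, B2=F, B3=T, B4=E, B7=T, B8=E
#6 (b=1, c=-4) -> B1->T, B1->T, B1->F, B2->T, B4->E, B3->T, B8->E, B7->F, B9->F; covered: B1=T, B1=F, B2=T, B3=T, B4=E, B7=F, B8=E, B9=F
#7 (b=-4, c=3) -> B1->T, B1->T, B1->T, B1->T, B1->F, B2->F, B4->S, B3->T, B8->S, B7->T; covered: B1=T, B1=F, B2=F, B3=T, B4=S, B7=T, B8=S
#8 (b=-4, c=-4) -> B1->T, B1->T, B1->F, B2->T, B4->E, B3->T, B8->E, B7->T; covered: B1=T, B1=F, B2=T, B3=T, B4=E, B7=T, B8=E
#9 (b=-1, c=-4) -> B1->T, B1->T, B1->F, B2->T, B4->E, B3->T, B8->E, B7->T; covered: B1=T, B1=F, B2=T, B3=T, B4=E, B7=T, B8=E
#10 (b=-2, c=-1) -> B1->T, B1->T, B1->T, B1->F, B2->F, B4->E, B3->T, B8->E, B7->T; covered: B1=T, B1=F, B2=F, B3=T, B4=E, B7=T, B8=E
together the pool reaches 15 outcomes: B1=T, B1=F, B2=T, B2=F, B3=T, B3=F, B4=S, B4=E, B5=T, B7=T, B7=F, B8=S, B8=E, B9=T, B9=F
no size-1 subset reaches all 15 outcomes (best union: 9/15)
no size-2 subset reaches all 15 outcomes (best union: 14/15)
size 3: inputs {1, 3, 6} cover all 15 outcomes, and no lexicographically smaller subset of this size does
Answer: 1, 3, 6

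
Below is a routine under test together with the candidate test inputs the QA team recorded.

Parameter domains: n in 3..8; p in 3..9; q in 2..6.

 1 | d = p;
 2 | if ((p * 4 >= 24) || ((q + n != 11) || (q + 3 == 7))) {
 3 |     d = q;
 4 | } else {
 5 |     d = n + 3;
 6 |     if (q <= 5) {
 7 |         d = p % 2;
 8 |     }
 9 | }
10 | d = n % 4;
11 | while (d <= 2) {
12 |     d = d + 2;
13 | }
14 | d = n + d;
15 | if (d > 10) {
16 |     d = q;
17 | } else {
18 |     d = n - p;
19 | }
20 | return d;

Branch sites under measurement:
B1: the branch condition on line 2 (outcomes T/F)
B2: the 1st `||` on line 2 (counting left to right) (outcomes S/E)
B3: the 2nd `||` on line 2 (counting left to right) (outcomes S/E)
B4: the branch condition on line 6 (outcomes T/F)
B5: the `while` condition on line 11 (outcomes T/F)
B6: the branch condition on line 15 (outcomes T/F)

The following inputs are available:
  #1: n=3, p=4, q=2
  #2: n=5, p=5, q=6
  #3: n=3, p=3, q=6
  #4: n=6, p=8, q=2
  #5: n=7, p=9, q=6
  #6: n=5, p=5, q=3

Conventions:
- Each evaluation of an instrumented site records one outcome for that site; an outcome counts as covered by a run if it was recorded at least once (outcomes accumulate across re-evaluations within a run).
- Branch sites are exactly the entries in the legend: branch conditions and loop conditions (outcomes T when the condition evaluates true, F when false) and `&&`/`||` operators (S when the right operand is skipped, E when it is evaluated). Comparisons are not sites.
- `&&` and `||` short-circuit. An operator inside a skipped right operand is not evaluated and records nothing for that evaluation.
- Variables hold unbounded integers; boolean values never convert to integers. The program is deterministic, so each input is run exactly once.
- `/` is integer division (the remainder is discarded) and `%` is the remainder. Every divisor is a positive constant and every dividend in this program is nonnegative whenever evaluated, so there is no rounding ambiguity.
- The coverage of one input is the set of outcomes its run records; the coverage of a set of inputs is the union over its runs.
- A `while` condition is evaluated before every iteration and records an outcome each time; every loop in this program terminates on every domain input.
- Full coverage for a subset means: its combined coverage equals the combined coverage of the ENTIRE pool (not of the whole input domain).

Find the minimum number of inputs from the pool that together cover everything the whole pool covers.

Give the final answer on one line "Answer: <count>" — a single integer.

test 1 (n=3, p=4, q=2) fires B2->E, B3->S, B1->T, B5->F, B6->F; hits B1=T, B2=E, B3=S, B5=F, B6=F
test 2 (n=5, p=5, q=6) fires B2->E, B3->E, B1->F, B4->F, B5->T, B5->F, B6->F; hits B1=F, B2=E, B3=E, B4=F, B5=T, B5=F, B6=F
test 3 (n=3, p=3, q=6) fires B2->E, B3->S, B1->T, B5->F, B6->F; hits B1=T, B2=E, B3=S, B5=F, B6=F
test 4 (n=6, p=8, q=2) fires B2->S, B1->T, B5->T, B5->F, B6->F; hits B1=T, B2=S, B5=T, B5=F, B6=F
test 5 (n=7, p=9, q=6) fires B2->S, B1->T, B5->F, B6->F; hits B1=T, B2=S, B5=F, B6=F
test 6 (n=5, p=5, q=3) fires B2->E, B3->S, B1->T, B5->T, B5->F, B6->F; hits B1=T, B2=E, B3=S, B5=T, B5=F, B6=F
pool-wide coverage (10 outcomes): B1=T, B1=F, B2=S, B2=E, B3=S, B3=E, B4=F, B5=T, B5=F, B6=F
size 1 is not enough: best union over all size-1 subsets is 7/10
size 2 is not enough: best union over all size-2 subsets is 9/10
inputs {1, 2, 4} (size 3) cover everything; no size-3 subset with a lexicographically smaller index list covers all 10

Answer: 3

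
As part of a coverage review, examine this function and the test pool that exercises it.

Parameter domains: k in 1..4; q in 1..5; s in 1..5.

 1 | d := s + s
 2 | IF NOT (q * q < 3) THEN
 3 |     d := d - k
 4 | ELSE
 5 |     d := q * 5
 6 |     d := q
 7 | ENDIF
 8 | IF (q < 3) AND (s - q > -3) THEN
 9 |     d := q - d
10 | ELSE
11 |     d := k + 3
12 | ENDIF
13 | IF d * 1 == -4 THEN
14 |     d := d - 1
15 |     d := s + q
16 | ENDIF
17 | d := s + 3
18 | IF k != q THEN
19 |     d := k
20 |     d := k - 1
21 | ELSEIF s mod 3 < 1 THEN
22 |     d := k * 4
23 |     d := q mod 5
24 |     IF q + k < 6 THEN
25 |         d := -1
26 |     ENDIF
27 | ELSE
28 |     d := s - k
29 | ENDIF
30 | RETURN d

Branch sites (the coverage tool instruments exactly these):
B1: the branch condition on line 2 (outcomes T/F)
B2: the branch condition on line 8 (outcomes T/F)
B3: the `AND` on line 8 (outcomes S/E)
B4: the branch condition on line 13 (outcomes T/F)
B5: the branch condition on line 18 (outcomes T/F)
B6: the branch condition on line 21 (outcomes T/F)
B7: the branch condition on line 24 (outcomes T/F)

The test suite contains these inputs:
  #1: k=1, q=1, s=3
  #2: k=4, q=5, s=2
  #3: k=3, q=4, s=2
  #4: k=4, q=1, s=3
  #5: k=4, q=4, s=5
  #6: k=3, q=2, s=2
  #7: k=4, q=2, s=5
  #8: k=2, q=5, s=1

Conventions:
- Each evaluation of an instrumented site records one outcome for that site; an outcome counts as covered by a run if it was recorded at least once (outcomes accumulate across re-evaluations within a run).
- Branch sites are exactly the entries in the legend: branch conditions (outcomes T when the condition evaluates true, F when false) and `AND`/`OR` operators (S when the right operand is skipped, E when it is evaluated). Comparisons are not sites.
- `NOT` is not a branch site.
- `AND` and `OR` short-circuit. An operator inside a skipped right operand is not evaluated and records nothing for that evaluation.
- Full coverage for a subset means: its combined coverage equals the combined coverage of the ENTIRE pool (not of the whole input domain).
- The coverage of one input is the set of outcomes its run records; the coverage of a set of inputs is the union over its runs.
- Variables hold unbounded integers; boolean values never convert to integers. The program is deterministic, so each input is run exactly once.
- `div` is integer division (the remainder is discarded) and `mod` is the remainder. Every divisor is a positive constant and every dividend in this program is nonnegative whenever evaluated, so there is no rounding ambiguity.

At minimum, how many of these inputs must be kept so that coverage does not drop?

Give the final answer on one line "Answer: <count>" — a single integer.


test 1 (k=1, q=1, s=3) fires B1->F, B3->E, B2->T, B4->F, B5->F, B6->T, B7->T; hits B1=F, B2=T, B3=E, B4=F, B5=F, B6=T, B7=T
test 2 (k=4, q=5, s=2) fires B1->T, B3->S, B2->F, B4->F, B5->T; hits B1=T, B2=F, B3=S, B4=F, B5=T
test 3 (k=3, q=4, s=2) fires B1->T, B3->S, B2->F, B4->F, B5->T; hits B1=T, B2=F, B3=S, B4=F, B5=T
test 4 (k=4, q=1, s=3) fires B1->F, B3->E, B2->T, B4->F, B5->T; hits B1=F, B2=T, B3=E, B4=F, B5=T
test 5 (k=4, q=4, s=5) fires B1->T, B3->S, B2->F, B4->F, B5->F, B6->F; hits B1=T, B2=F, B3=S, B4=F, B5=F, B6=F
test 6 (k=3, q=2, s=2) fires B1->T, B3->E, B2->T, B4->F, B5->T; hits B1=T, B2=T, B3=E, B4=F, B5=T
test 7 (k=4, q=2, s=5) fires B1->T, B3->E, B2->T, B4->T, B5->T; hits B1=T, B2=T, B3=E, B4=T, B5=T
test 8 (k=2, q=5, s=1) fires B1->T, B3->S, B2->F, B4->F, B5->T; hits B1=T, B2=F, B3=S, B4=F, B5=T
together the pool reaches 13 outcomes: B1=T, B1=F, B2=T, B2=F, B3=S, B3=E, B4=T, B4=F, B5=T, B5=F, B6=T, B6=F, B7=T
no size-1 subset reaches all 13 outcomes (best union: 7/13)
no size-2 subset reaches all 13 outcomes (best union: 11/13)
the canonical winner is {1, 5, 7}: size 3, full 13-outcome coverage, earliest index list among size-3 covers
Answer: 3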